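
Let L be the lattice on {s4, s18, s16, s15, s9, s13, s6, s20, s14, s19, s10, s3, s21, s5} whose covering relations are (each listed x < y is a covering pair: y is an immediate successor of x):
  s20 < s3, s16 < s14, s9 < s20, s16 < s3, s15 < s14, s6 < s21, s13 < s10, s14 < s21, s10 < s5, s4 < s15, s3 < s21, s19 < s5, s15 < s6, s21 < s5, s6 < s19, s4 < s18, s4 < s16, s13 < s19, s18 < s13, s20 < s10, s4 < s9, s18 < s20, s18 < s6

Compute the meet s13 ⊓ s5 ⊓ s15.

Common lower bounds of {s13, s5, s15}: s4.
The greatest among these is s4.

s4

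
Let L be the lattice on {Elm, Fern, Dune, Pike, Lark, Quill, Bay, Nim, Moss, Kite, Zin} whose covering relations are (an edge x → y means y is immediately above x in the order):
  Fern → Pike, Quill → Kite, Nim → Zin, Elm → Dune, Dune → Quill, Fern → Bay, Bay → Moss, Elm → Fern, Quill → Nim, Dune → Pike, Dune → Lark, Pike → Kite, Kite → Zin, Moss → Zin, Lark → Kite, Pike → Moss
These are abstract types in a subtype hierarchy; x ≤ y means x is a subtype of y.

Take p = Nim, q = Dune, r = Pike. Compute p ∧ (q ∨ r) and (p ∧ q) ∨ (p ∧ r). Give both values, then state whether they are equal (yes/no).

Dune; Dune; yes

q ∨ r = Pike, so p ∧ (q ∨ r) = Nim ∧ Pike = Dune.
p ∧ q = Dune and p ∧ r = Dune, so (p ∧ q) ∨ (p ∧ r) = Dune ∨ Dune = Dune.
Equal: yes.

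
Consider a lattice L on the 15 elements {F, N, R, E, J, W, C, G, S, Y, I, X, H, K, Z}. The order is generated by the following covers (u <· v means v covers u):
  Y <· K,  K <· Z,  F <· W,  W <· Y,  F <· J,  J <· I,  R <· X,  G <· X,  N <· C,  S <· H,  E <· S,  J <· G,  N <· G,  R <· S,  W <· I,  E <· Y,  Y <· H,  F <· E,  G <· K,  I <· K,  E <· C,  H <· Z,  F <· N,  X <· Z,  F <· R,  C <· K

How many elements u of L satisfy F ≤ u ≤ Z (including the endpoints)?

The interval [F, Z] = {C, E, F, G, H, I, J, K, N, R, S, W, X, Y, Z}, which has 15 elements.

15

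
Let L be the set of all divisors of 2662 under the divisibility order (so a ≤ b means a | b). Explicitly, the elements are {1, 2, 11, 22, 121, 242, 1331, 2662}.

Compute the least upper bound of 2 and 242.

242

Common upper bounds of {2, 242}: 242, 2662.
The least among these is 242.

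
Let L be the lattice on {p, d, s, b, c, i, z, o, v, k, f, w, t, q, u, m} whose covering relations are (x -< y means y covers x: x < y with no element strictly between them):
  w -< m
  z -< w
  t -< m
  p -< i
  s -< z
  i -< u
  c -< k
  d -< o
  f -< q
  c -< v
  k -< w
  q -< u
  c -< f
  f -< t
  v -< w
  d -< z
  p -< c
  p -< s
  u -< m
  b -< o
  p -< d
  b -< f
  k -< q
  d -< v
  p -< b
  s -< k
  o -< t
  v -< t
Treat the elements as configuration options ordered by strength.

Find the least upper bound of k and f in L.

Common upper bounds of {k, f}: m, q, u.
The least among these is q.

q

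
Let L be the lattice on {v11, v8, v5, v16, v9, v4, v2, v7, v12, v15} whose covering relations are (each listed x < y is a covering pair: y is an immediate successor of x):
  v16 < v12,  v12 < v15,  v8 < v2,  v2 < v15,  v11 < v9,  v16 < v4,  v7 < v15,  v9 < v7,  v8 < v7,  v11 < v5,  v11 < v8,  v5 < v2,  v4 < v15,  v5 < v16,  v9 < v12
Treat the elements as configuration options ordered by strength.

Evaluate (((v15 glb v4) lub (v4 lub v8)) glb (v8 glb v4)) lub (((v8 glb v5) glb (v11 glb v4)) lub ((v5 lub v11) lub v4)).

v4

v15 ∧ v4 = v4
v4 ∨ v8 = v15
v4 ∨ v15 = v15
v8 ∧ v4 = v11
v15 ∧ v11 = v11
v8 ∧ v5 = v11
v11 ∧ v4 = v11
v11 ∧ v11 = v11
v5 ∨ v11 = v5
v5 ∨ v4 = v4
v11 ∨ v4 = v4
v11 ∨ v4 = v4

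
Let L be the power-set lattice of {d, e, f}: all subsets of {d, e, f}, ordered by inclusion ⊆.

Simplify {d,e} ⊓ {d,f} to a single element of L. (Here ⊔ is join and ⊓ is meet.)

{d}

{d,e} ∧ {d,f} = {d}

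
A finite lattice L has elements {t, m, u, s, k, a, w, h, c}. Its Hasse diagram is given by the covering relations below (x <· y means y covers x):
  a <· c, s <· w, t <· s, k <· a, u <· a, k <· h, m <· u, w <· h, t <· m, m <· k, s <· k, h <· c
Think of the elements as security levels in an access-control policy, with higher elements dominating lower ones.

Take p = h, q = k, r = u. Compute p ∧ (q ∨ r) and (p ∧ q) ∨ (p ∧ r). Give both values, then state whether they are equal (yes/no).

k; k; yes

q ∨ r = a, so p ∧ (q ∨ r) = h ∧ a = k.
p ∧ q = k and p ∧ r = m, so (p ∧ q) ∨ (p ∧ r) = k ∨ m = k.
Equal: yes.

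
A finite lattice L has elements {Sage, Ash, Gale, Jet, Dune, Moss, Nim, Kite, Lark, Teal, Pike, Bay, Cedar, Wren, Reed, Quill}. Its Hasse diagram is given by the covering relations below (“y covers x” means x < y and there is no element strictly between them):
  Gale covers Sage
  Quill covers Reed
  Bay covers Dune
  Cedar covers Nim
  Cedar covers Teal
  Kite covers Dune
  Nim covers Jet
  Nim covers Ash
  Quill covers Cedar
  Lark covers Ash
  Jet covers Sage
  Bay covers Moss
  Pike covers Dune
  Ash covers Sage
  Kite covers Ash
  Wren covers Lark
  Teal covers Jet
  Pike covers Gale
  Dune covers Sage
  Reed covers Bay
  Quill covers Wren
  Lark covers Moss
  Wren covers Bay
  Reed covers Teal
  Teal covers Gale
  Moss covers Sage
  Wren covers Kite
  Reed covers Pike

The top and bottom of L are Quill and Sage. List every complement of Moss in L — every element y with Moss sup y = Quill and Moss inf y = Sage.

Cedar, Nim

Need y with Moss ∨ y = Quill and Moss ∧ y = Sage.
Checking each element gives: Cedar, Nim.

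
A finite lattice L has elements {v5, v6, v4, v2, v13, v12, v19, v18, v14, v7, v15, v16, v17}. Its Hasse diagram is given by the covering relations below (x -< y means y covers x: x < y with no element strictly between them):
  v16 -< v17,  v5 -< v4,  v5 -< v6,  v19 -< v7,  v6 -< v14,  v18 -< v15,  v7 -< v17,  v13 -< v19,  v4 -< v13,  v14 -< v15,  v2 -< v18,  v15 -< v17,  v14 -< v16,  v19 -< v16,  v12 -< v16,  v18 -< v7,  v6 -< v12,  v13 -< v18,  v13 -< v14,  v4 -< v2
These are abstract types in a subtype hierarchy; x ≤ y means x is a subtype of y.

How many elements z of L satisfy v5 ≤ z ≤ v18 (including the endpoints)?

5

The interval [v5, v18] = {v13, v18, v2, v4, v5}, which has 5 elements.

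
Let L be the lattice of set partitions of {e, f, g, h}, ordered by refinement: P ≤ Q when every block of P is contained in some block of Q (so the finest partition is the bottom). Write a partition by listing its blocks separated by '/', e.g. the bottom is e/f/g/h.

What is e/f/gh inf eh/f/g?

The meet (common refinement) of e/f/gh and eh/f/g intersects blocks pairwise, giving e/f/g/h.

e/f/g/h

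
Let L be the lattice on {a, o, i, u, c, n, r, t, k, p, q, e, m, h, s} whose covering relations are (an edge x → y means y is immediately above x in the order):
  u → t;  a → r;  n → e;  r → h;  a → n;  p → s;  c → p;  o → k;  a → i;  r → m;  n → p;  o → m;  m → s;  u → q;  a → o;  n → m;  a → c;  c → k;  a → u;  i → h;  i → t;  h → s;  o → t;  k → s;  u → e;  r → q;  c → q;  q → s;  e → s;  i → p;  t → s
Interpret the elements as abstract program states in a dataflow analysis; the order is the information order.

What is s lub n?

s

Common upper bounds of {s, n}: s.
The least among these is s.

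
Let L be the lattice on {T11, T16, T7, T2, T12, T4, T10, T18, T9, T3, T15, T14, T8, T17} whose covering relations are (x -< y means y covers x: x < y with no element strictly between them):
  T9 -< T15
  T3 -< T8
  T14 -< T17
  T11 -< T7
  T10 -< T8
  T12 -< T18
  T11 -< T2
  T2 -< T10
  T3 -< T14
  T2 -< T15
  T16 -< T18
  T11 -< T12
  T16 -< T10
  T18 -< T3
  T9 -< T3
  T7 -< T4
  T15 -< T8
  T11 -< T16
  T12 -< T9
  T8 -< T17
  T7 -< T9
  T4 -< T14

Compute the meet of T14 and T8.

Common lower bounds of {T14, T8}: T11, T12, T16, T18, T3, T7, T9.
The greatest among these is T3.

T3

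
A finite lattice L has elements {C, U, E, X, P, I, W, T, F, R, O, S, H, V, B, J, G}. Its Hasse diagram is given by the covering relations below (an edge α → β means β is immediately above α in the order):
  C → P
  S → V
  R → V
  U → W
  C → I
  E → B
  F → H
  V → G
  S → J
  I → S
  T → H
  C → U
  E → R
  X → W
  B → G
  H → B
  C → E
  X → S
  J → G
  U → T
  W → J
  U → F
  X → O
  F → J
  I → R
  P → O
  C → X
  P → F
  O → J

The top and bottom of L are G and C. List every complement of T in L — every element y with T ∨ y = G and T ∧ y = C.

I, O, R, S, V, X

Need y with T ∨ y = G and T ∧ y = C.
Checking each element gives: I, O, R, S, V, X.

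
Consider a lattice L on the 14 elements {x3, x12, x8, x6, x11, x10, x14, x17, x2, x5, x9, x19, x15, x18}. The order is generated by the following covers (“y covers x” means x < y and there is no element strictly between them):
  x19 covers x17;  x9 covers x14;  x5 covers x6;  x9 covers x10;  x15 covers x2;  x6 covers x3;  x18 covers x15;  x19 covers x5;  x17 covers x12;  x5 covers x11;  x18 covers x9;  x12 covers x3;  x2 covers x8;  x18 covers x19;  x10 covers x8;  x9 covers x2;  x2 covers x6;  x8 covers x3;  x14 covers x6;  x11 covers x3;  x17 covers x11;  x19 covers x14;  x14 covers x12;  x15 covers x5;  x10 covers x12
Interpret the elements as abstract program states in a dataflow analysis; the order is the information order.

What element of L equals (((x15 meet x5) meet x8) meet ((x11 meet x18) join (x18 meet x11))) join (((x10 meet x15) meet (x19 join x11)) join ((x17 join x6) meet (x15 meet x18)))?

x5

x15 ∧ x5 = x5
x5 ∧ x8 = x3
x11 ∧ x18 = x11
x18 ∧ x11 = x11
x11 ∨ x11 = x11
x3 ∧ x11 = x3
x10 ∧ x15 = x8
x19 ∨ x11 = x19
x8 ∧ x19 = x3
x17 ∨ x6 = x19
x15 ∧ x18 = x15
x19 ∧ x15 = x5
x3 ∨ x5 = x5
x3 ∨ x5 = x5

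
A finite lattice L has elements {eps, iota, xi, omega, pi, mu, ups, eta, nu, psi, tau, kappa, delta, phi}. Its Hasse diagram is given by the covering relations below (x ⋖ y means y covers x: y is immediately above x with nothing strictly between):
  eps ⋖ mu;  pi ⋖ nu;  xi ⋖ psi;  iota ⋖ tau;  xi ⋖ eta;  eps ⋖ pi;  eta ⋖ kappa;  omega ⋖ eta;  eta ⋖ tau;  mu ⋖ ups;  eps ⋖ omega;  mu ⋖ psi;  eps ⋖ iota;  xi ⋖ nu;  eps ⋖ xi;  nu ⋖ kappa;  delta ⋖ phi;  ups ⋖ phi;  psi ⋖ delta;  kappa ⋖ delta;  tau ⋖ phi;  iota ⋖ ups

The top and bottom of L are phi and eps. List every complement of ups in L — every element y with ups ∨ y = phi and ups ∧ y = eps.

eta, kappa, nu, omega, pi, xi

Need y with ups ∨ y = phi and ups ∧ y = eps.
Checking each element gives: eta, kappa, nu, omega, pi, xi.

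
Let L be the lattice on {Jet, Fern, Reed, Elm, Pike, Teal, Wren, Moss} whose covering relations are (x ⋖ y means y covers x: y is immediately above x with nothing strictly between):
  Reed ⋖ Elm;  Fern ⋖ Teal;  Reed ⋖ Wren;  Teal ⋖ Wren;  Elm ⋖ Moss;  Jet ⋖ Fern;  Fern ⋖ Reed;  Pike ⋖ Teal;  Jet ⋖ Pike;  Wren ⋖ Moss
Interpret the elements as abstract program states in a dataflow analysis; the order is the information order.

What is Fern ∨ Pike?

Teal

Common upper bounds of {Fern, Pike}: Moss, Teal, Wren.
The least among these is Teal.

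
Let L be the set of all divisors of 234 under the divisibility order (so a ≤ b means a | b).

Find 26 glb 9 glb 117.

In the divisibility order, the meet is the greatest common divisor: gcd(26, 9, 117) = 1.

1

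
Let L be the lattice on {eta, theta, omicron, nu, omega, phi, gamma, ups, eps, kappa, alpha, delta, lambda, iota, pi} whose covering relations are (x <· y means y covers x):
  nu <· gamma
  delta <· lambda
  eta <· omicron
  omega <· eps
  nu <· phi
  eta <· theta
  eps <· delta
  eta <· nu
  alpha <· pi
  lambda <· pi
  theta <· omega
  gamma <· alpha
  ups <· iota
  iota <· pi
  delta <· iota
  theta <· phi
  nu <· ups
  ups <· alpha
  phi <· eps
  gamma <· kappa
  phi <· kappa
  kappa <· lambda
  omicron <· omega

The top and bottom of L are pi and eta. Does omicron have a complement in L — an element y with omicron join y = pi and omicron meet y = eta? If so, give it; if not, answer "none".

Need y with omicron ∨ y = pi and omicron ∧ y = eta.
Checking each element gives: alpha.

alpha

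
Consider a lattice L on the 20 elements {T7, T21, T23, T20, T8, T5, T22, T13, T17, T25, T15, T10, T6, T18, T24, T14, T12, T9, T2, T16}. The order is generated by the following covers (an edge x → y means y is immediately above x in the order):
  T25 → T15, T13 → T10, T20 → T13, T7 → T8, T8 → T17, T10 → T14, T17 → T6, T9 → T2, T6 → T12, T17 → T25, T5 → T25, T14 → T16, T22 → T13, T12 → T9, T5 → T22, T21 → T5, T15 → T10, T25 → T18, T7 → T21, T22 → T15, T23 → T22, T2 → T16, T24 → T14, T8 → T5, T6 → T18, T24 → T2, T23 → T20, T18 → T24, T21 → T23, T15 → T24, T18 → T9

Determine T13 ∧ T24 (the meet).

Common lower bounds of {T13, T24}: T21, T22, T23, T5, T7, T8.
The greatest among these is T22.

T22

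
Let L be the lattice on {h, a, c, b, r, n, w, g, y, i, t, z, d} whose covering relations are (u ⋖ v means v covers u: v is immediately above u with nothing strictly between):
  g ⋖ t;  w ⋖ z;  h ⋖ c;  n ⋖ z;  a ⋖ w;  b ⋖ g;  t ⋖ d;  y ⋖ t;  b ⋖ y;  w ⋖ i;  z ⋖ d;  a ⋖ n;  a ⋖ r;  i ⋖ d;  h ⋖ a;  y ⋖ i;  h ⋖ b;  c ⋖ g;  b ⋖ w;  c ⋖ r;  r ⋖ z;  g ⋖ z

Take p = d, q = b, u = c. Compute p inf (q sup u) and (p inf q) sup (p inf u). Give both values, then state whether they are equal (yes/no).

g; g; yes

q sup u = g, so p inf (q sup u) = d inf g = g.
p inf q = b and p inf u = c, so (p inf q) sup (p inf u) = b sup c = g.
Equal: yes.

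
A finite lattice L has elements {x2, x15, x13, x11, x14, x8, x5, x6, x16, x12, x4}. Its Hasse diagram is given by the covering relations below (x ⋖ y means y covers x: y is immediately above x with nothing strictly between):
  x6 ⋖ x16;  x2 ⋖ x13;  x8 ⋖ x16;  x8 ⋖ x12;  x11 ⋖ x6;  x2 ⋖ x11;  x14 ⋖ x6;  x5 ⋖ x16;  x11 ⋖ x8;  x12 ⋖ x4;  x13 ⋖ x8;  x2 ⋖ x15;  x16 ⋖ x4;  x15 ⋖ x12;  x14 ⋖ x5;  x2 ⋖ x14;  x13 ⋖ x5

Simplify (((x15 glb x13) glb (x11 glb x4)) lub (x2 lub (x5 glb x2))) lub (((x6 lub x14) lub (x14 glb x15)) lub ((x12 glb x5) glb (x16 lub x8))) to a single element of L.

x15 ∧ x13 = x2
x11 ∧ x4 = x11
x2 ∧ x11 = x2
x5 ∧ x2 = x2
x2 ∨ x2 = x2
x2 ∨ x2 = x2
x6 ∨ x14 = x6
x14 ∧ x15 = x2
x6 ∨ x2 = x6
x12 ∧ x5 = x13
x16 ∨ x8 = x16
x13 ∧ x16 = x13
x6 ∨ x13 = x16
x2 ∨ x16 = x16

x16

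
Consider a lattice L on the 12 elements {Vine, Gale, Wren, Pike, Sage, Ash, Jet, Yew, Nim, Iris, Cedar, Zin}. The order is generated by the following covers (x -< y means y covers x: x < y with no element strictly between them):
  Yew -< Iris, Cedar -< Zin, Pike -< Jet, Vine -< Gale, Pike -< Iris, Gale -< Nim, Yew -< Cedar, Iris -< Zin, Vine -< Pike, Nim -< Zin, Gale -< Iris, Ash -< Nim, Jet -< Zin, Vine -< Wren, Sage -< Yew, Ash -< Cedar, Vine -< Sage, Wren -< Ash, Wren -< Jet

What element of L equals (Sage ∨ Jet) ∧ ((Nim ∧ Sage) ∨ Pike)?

Pike

Sage ∨ Jet = Zin
Nim ∧ Sage = Vine
Vine ∨ Pike = Pike
Zin ∧ Pike = Pike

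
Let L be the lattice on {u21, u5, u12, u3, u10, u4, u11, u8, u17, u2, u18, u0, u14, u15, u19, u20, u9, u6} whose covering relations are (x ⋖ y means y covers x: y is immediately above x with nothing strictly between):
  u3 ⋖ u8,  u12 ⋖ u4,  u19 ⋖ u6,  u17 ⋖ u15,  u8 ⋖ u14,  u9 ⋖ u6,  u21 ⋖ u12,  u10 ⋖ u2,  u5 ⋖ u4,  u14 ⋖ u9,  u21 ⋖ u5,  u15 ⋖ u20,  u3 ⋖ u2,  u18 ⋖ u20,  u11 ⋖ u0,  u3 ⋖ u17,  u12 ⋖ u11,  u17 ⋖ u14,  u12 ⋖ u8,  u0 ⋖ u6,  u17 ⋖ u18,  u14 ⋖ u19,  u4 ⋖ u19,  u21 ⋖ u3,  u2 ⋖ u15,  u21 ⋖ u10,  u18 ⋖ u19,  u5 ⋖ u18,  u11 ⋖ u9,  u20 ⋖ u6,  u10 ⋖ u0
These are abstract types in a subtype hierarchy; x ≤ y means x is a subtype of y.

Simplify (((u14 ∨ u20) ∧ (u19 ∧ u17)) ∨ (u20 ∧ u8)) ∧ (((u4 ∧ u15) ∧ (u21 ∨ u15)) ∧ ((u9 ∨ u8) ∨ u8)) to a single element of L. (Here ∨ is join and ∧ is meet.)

u14 ∨ u20 = u6
u19 ∧ u17 = u17
u6 ∧ u17 = u17
u20 ∧ u8 = u3
u17 ∨ u3 = u17
u4 ∧ u15 = u21
u21 ∨ u15 = u15
u21 ∧ u15 = u21
u9 ∨ u8 = u9
u9 ∨ u8 = u9
u21 ∧ u9 = u21
u17 ∧ u21 = u21

u21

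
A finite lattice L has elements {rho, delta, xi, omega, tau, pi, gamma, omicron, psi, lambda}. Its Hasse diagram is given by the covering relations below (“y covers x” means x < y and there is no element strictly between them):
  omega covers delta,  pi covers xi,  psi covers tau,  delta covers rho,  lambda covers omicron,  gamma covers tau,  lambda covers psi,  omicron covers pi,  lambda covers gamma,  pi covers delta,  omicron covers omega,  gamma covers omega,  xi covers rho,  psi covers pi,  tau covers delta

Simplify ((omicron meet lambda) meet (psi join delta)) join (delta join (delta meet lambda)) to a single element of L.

pi

omicron ∧ lambda = omicron
psi ∨ delta = psi
omicron ∧ psi = pi
delta ∧ lambda = delta
delta ∨ delta = delta
pi ∨ delta = pi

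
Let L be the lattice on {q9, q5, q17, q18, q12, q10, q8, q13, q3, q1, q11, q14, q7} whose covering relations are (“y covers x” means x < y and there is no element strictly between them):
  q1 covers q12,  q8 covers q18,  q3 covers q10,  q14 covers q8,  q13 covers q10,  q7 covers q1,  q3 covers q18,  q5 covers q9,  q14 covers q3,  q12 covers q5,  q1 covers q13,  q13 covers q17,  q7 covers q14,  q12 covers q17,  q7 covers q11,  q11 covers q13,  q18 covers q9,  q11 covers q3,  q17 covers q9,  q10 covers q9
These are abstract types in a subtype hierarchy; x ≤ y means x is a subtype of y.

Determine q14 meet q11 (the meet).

q3

Common lower bounds of {q14, q11}: q10, q18, q3, q9.
The greatest among these is q3.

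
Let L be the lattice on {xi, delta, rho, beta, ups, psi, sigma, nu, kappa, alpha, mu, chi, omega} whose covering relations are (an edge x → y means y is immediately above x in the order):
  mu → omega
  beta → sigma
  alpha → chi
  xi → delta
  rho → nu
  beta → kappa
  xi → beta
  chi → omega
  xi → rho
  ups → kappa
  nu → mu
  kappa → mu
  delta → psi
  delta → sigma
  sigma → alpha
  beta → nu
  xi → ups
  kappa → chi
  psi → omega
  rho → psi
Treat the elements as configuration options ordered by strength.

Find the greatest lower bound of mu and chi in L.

Common lower bounds of {mu, chi}: beta, kappa, ups, xi.
The greatest among these is kappa.

kappa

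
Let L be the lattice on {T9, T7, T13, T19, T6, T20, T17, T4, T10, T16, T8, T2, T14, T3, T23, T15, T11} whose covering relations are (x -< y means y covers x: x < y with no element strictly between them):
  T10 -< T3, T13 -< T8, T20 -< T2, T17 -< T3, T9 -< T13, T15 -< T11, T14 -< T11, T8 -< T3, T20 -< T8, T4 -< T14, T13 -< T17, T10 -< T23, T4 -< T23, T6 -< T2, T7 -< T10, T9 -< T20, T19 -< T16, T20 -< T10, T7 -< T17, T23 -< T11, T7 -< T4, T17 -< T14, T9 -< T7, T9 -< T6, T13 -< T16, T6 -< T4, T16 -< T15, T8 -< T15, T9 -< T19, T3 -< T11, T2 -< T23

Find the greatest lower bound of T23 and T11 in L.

Common lower bounds of {T23, T11}: T10, T2, T20, T23, T4, T6, T7, T9.
The greatest among these is T23.

T23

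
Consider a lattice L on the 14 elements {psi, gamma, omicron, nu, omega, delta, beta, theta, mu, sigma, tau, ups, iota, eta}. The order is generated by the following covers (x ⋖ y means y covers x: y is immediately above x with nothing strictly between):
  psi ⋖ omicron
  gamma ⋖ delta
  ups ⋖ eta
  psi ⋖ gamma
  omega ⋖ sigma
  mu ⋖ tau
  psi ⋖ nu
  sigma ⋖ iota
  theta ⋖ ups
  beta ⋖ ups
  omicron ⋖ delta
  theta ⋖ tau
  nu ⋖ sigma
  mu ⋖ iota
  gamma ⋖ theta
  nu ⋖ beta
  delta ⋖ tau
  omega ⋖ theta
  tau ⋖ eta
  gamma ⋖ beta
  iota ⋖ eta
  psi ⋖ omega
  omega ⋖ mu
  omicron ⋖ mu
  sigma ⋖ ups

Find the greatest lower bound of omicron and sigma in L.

psi

Common lower bounds of {omicron, sigma}: psi.
The greatest among these is psi.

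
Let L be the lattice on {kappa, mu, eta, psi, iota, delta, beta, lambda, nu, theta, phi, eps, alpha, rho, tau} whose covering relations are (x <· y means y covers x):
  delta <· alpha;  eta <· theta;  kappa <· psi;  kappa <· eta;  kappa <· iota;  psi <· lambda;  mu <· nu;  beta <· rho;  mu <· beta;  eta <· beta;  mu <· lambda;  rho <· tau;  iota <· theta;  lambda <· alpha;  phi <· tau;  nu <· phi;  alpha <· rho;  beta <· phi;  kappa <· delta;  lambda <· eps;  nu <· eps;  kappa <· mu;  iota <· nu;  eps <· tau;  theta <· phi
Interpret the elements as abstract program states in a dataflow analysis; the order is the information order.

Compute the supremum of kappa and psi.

Common upper bounds of {kappa, psi}: alpha, eps, lambda, psi, rho, tau.
The least among these is psi.

psi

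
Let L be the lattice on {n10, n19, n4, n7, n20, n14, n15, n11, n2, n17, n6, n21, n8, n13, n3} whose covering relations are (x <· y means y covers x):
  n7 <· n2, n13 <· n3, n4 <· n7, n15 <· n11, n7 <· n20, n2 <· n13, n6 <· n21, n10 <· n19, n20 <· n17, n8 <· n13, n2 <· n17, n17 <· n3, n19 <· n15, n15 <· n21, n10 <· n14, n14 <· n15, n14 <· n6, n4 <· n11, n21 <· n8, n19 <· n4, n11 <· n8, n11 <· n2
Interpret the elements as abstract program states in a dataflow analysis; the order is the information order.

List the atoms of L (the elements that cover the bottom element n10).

n14, n19

The atoms are exactly the elements that cover n10: n14, n19.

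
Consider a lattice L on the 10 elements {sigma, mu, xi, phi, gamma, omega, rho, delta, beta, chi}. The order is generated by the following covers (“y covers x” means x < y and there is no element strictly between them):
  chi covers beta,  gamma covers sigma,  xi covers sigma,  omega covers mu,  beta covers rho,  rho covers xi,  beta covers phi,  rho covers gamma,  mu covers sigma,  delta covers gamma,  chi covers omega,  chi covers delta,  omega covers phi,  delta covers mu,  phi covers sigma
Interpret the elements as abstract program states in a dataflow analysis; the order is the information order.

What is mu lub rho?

Common upper bounds of {mu, rho}: chi.
The least among these is chi.

chi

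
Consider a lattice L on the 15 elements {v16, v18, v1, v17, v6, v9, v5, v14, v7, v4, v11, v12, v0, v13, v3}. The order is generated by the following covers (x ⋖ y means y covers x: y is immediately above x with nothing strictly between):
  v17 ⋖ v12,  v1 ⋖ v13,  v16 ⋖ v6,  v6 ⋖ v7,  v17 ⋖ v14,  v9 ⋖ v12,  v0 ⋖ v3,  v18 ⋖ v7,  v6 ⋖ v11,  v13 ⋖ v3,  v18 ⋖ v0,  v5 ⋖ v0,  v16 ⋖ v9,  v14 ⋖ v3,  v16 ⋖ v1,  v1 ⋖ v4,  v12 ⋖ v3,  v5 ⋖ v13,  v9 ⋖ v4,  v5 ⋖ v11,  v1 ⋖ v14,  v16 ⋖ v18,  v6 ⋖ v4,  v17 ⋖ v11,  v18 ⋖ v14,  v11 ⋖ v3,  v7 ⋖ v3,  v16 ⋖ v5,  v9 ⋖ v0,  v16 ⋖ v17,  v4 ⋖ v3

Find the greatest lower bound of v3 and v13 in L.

Common lower bounds of {v3, v13}: v1, v13, v16, v5.
The greatest among these is v13.

v13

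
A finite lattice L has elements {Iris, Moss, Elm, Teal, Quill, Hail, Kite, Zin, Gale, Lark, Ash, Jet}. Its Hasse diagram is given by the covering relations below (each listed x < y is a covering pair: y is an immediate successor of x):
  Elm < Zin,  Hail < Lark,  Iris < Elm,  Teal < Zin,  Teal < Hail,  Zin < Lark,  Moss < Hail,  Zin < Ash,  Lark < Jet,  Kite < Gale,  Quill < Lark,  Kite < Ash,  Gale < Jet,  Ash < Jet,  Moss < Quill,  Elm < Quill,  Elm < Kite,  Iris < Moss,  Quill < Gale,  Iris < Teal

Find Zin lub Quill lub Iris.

Common upper bounds of {Zin, Quill, Iris}: Jet, Lark.
The least among these is Lark.

Lark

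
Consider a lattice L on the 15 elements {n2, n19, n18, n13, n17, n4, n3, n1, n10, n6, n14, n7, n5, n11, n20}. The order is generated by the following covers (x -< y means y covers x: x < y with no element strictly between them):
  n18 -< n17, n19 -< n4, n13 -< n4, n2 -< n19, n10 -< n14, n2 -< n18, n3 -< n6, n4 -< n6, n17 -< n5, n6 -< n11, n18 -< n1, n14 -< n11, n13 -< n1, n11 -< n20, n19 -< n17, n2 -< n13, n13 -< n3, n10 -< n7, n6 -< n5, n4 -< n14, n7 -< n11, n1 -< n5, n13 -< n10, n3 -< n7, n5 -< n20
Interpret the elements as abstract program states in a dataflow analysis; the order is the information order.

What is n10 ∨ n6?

Common upper bounds of {n10, n6}: n11, n20.
The least among these is n11.

n11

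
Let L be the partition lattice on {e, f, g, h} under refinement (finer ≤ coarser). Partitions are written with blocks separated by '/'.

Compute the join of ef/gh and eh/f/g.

The join of ef/gh and eh/f/g merges any blocks that overlap across the partitions, giving efgh.

efgh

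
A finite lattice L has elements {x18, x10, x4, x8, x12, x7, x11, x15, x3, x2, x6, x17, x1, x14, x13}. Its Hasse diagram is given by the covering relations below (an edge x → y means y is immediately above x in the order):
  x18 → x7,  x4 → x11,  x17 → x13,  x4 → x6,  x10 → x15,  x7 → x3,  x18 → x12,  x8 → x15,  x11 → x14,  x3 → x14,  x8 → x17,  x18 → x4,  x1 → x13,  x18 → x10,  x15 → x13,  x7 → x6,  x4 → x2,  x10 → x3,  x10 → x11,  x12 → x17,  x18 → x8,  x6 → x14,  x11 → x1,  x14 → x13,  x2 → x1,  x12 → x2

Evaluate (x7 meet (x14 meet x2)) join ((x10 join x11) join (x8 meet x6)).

x14 ∧ x2 = x4
x7 ∧ x4 = x18
x10 ∨ x11 = x11
x8 ∧ x6 = x18
x11 ∨ x18 = x11
x18 ∨ x11 = x11

x11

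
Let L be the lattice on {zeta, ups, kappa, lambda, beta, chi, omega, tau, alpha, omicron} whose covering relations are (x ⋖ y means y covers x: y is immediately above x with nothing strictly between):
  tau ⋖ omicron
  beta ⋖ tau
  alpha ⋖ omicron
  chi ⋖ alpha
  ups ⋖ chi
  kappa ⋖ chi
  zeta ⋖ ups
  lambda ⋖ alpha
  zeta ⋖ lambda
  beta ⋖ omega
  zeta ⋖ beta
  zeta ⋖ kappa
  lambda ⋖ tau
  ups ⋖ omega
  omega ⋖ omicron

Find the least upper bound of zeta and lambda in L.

lambda

Common upper bounds of {zeta, lambda}: alpha, lambda, omicron, tau.
The least among these is lambda.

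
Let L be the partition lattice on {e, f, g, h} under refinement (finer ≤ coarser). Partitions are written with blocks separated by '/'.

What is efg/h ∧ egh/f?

eg/f/h

The meet (common refinement) of efg/h and egh/f intersects blocks pairwise, giving eg/f/h.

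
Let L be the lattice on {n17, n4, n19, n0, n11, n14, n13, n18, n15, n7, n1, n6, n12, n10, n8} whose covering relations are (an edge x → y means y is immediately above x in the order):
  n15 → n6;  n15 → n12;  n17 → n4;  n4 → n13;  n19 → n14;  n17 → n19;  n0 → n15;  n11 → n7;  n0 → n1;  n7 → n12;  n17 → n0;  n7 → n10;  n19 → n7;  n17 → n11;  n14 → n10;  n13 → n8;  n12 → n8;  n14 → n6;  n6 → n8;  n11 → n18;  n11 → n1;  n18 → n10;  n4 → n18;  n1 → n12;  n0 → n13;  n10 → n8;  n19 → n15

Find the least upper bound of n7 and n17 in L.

n7

Common upper bounds of {n7, n17}: n10, n12, n7, n8.
The least among these is n7.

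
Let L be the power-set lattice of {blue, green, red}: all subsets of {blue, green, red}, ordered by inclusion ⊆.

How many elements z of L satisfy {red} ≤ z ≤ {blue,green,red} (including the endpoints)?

The interval [{red}, {blue,green,red}] = {{blue,green,red}, {blue,red}, {green,red}, {red}}, which has 4 elements.

4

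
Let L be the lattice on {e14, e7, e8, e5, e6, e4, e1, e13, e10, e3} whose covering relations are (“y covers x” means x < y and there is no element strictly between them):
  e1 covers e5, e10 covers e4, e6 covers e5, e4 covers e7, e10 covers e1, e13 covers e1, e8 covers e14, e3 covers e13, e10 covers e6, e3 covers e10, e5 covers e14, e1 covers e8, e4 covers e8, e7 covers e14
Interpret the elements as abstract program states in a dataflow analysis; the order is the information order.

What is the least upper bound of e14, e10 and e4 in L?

e10

Common upper bounds of {e14, e10, e4}: e10, e3.
The least among these is e10.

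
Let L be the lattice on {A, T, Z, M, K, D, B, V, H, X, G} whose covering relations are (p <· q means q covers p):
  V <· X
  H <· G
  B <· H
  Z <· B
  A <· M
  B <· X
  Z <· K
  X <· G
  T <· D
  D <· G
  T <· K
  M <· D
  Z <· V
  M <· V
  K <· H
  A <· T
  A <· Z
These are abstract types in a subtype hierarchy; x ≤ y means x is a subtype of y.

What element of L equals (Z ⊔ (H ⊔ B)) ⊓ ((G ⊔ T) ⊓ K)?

H ∨ B = H
Z ∨ H = H
G ∨ T = G
G ∧ K = K
H ∧ K = K

K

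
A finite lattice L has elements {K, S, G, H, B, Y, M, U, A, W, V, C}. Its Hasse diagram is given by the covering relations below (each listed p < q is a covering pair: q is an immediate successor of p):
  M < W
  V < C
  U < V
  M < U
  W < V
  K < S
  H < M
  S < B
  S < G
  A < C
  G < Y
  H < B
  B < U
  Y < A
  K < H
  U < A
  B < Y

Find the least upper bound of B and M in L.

Common upper bounds of {B, M}: A, C, U, V.
The least among these is U.

U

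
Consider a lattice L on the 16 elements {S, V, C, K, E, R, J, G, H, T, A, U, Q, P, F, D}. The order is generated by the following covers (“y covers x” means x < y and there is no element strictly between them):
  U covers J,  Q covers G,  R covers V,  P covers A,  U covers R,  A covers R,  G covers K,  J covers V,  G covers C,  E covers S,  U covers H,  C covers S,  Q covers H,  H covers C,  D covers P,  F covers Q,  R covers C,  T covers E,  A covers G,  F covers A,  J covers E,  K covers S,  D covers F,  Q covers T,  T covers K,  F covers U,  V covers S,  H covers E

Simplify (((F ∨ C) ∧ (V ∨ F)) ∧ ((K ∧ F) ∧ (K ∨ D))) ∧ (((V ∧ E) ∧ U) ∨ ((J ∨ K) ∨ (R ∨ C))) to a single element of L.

F ∨ C = F
V ∨ F = F
F ∧ F = F
K ∧ F = K
K ∨ D = D
K ∧ D = K
F ∧ K = K
V ∧ E = S
S ∧ U = S
J ∨ K = F
R ∨ C = R
F ∨ R = F
S ∨ F = F
K ∧ F = K

K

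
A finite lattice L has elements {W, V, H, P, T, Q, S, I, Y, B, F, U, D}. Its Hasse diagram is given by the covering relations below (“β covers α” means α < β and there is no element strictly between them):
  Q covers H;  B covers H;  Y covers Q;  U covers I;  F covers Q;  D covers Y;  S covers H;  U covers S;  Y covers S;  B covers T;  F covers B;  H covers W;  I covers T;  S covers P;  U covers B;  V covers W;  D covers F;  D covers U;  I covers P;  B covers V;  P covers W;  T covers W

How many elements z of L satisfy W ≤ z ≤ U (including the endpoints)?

The interval [W, U] = {B, H, I, P, S, T, U, V, W}, which has 9 elements.

9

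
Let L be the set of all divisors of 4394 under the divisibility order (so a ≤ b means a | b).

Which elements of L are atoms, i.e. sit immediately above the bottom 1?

13, 2

The atoms are exactly the elements that cover 1: 13, 2.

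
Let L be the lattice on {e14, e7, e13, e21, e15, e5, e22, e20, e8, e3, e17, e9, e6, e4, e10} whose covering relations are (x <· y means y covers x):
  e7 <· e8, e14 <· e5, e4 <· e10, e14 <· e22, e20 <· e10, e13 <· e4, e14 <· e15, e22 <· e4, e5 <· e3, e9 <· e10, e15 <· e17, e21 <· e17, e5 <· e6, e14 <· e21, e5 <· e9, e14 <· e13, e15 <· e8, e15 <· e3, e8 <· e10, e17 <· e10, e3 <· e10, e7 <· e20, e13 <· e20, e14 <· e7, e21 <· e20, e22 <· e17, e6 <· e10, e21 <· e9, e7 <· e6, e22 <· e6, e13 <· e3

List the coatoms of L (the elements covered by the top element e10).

e17, e20, e3, e4, e6, e8, e9

The coatoms are exactly the elements covered by e10: e17, e20, e3, e4, e6, e8, e9.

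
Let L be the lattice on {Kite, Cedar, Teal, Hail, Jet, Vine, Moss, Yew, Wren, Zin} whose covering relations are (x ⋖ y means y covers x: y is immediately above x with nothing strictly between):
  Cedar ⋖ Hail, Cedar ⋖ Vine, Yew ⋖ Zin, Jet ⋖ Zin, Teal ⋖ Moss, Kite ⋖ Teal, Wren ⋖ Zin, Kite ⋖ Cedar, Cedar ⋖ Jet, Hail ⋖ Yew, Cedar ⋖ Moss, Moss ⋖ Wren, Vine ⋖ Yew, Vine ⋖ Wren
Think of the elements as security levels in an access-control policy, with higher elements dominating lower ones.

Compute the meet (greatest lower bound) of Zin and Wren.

Wren

Common lower bounds of {Zin, Wren}: Cedar, Kite, Moss, Teal, Vine, Wren.
The greatest among these is Wren.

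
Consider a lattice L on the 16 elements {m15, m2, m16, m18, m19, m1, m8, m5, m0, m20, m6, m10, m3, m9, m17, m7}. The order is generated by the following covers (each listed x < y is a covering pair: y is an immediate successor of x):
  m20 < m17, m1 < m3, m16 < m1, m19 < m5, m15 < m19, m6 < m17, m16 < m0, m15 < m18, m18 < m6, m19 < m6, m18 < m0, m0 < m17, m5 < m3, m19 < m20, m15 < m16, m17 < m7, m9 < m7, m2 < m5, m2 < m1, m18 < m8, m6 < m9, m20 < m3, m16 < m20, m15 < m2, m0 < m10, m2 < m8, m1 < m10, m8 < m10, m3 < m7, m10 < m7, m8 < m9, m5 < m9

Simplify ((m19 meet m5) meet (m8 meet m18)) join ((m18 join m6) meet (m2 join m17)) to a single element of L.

m6

m19 ∧ m5 = m19
m8 ∧ m18 = m18
m19 ∧ m18 = m15
m18 ∨ m6 = m6
m2 ∨ m17 = m7
m6 ∧ m7 = m6
m15 ∨ m6 = m6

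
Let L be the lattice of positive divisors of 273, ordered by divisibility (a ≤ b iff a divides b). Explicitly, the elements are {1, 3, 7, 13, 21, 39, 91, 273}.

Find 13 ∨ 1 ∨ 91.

In the divisibility order, the join is the least common multiple: lcm(13, 1, 91) = 91.

91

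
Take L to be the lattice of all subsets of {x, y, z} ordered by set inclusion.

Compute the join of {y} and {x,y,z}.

{x,y,z}

Common upper bounds of {{y}, {x,y,z}}: {x,y,z}.
The least among these is {x,y,z}.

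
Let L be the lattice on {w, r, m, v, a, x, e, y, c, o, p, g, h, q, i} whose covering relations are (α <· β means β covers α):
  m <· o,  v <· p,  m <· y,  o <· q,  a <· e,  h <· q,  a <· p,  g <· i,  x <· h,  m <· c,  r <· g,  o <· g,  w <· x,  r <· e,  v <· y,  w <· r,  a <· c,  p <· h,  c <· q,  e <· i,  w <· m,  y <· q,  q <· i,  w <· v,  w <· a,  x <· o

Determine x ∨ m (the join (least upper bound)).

o

Common upper bounds of {x, m}: g, i, o, q.
The least among these is o.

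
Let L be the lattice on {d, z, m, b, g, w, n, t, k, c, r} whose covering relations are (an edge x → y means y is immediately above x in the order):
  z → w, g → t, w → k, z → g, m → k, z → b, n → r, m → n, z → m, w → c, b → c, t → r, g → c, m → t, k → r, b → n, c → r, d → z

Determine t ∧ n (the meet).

Common lower bounds of {t, n}: d, m, z.
The greatest among these is m.

m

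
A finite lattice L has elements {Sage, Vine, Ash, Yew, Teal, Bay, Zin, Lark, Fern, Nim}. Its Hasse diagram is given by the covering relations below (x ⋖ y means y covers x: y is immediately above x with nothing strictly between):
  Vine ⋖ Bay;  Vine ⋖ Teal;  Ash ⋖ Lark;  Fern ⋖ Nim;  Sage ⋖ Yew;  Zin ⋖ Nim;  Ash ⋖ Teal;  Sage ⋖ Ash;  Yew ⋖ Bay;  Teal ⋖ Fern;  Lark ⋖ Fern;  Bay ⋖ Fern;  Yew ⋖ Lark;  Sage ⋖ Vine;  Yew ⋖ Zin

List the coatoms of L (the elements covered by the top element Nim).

Fern, Zin

The coatoms are exactly the elements covered by Nim: Fern, Zin.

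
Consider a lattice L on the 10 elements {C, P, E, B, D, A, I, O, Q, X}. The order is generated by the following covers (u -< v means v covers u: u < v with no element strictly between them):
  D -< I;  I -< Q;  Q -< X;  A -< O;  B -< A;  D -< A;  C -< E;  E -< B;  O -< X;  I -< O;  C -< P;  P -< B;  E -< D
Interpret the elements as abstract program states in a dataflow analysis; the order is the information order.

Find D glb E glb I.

Common lower bounds of {D, E, I}: C, E.
The greatest among these is E.

E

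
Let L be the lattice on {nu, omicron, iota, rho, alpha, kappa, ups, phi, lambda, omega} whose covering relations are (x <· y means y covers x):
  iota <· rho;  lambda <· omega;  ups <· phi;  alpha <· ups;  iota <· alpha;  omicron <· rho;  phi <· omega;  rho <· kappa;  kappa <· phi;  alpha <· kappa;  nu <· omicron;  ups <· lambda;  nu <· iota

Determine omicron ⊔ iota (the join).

rho

Common upper bounds of {omicron, iota}: kappa, omega, phi, rho.
The least among these is rho.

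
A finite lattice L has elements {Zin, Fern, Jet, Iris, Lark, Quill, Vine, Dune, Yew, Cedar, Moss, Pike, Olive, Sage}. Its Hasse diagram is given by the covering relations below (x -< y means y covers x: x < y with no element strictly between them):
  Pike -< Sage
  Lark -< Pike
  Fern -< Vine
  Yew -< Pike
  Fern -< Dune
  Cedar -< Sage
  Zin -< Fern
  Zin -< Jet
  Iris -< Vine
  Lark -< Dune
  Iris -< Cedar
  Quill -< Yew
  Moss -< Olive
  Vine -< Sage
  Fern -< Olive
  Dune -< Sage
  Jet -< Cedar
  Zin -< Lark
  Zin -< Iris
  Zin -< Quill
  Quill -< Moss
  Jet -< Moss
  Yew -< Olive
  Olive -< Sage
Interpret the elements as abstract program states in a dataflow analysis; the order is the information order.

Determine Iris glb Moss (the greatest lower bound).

Common lower bounds of {Iris, Moss}: Zin.
The greatest among these is Zin.

Zin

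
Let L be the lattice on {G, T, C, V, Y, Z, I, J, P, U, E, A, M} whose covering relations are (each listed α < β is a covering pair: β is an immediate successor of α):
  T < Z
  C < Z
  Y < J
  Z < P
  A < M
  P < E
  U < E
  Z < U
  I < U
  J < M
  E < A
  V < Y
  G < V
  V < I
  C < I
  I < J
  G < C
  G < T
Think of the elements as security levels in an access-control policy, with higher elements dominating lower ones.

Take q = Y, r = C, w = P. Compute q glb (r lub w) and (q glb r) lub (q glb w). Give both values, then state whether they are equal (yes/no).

r lub w = P, so q glb (r lub w) = Y glb P = G.
q glb r = G and q glb w = G, so (q glb r) lub (q glb w) = G lub G = G.
Equal: yes.

G; G; yes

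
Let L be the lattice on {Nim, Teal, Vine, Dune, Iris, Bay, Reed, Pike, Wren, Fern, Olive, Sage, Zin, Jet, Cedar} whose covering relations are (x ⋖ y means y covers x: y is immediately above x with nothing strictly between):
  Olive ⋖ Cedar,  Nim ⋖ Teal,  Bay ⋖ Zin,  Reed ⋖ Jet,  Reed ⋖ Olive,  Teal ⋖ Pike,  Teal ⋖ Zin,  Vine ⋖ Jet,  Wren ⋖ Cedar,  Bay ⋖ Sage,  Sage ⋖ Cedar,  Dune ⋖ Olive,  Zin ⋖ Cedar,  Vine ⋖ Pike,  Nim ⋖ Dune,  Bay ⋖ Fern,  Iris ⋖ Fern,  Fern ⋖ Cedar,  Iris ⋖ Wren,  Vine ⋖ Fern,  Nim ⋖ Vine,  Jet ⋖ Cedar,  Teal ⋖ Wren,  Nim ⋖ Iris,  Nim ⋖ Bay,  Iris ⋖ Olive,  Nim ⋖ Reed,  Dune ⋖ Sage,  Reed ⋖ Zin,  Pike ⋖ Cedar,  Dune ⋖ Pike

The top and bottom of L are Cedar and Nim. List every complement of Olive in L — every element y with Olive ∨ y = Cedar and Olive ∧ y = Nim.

Bay, Teal, Vine

Need y with Olive ∨ y = Cedar and Olive ∧ y = Nim.
Checking each element gives: Bay, Teal, Vine.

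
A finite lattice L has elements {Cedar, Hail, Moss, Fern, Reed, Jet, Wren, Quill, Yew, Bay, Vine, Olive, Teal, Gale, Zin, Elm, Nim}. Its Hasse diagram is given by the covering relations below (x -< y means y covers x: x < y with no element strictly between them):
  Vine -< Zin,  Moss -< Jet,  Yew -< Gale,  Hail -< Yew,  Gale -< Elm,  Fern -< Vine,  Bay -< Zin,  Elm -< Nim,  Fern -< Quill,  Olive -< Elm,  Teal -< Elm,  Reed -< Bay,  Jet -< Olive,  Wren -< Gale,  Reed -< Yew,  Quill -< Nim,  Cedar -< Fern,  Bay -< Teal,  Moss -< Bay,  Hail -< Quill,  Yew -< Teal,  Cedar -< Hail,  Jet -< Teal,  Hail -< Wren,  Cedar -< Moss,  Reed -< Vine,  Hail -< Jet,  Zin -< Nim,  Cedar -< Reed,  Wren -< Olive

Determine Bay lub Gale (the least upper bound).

Common upper bounds of {Bay, Gale}: Elm, Nim.
The least among these is Elm.

Elm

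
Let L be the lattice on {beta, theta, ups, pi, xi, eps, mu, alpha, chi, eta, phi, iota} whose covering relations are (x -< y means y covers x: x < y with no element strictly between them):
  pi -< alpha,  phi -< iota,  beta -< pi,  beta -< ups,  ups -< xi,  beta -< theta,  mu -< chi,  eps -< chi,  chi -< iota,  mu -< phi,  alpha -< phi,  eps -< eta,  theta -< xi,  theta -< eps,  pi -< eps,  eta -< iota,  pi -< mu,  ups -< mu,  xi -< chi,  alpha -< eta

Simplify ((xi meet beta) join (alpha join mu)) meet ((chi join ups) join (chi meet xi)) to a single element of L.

xi ∧ beta = beta
alpha ∨ mu = phi
beta ∨ phi = phi
chi ∨ ups = chi
chi ∧ xi = xi
chi ∨ xi = chi
phi ∧ chi = mu

mu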